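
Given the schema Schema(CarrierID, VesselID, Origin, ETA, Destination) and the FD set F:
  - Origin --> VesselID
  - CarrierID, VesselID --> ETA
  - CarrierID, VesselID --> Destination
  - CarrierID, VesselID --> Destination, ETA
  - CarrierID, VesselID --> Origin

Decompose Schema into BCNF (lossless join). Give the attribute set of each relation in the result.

Candidate keys of the original relation: {CarrierID, Origin}, {CarrierID, VesselID}.
Within {CarrierID, Destination, ETA, Origin, VesselID}: {Origin}⁺ ∩ {CarrierID, Destination, ETA, Origin, VesselID} = {Origin, VesselID}, not the whole set, so Origin --> VesselID violates BCNF; decompose into {Origin, VesselID} and {CarrierID, Destination, ETA, Origin}.
{Origin, VesselID}: every determinant is a superkey — BCNF.
{CarrierID, Destination, ETA, Origin}: every determinant is a superkey — BCNF.

{CarrierID, Destination, ETA, Origin}; {Origin, VesselID}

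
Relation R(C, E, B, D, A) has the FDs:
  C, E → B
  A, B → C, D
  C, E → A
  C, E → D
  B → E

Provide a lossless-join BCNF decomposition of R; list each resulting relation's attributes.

Candidate keys of the original relation: {A, B}, {B, C}, {C, E}.
Within {A, B, C, D, E}: {B}⁺ ∩ {A, B, C, D, E} = {B, E}, not the whole set, so B → E violates BCNF; decompose into {B, E} and {A, B, C, D}.
{B, E} has no BCNF violation.
{A, B, C, D} has no BCNF violation.

{A, B, C, D}; {B, E}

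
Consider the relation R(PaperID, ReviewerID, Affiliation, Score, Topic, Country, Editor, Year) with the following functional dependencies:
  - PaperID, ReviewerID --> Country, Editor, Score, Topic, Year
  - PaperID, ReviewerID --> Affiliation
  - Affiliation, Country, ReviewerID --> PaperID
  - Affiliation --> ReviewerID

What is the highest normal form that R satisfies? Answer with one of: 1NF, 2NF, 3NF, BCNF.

3NF

Candidate keys: {Affiliation, Country}, {Affiliation, PaperID}, {PaperID, ReviewerID}. Prime attributes: {Affiliation, Country, PaperID, ReviewerID}.
Affiliation --> ReviewerID: {Affiliation}⁺ = {Affiliation, ReviewerID}, which is not all of the attributes, so the left side is not a superkey — BCNF is violated.
Its right-hand attributes {ReviewerID} are all prime, as are those of every other non-superkey FD — the relation is in 3NF.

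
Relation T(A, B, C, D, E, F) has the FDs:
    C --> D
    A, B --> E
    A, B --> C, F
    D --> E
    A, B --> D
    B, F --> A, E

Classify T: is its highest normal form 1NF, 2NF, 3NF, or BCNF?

Candidate keys: {A, B}, {B, F}. Prime attributes: {A, B, F}.
C --> D breaks BCNF: {C}⁺ = {C, D, E}, so {C} is not a superkey.
C --> D has non-prime {D} on the right and a non-superkey on the left, so 3NF fails.
No proper subset of a key has a non-prime attribute in its closure, so there is no partial dependency; 2NF holds.

2NF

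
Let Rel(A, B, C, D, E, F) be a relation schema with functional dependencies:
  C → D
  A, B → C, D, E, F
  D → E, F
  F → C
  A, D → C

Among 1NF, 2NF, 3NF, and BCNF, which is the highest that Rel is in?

Candidate key: {A, B}. Prime attributes: {A, B}.
For C → D we have {C}⁺ = {C, D, E, F}; {C} is not a superkey, so BCNF fails.
C → D determines the non-prime attribute {D} from a non-superkey — 3NF is violated.
No proper subset of a key has a non-prime attribute in its closure, so there is no partial dependency; 2NF holds.

2NF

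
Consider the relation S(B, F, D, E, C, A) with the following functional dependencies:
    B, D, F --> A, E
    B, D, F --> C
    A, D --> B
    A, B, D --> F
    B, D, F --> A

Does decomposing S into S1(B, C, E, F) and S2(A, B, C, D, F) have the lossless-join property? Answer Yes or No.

No

S1 ∩ S2 = {B, C, F}; its closure under F is {B, C, F}.
The closure covers neither S1 nor S2 entirely; the join is not lossless.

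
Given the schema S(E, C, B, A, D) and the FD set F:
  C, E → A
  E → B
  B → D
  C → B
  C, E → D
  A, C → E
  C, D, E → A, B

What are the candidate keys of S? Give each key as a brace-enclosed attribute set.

{C} never appears on the right of any FD, so every key must include it.
{A, C} is a candidate key since {A, C}⁺ = {A, B, C, D, E} covers every attribute.
{C, E} is a candidate key since {C, E}⁺ = {A, B, C, D, E} covers every attribute.
These are minimal and exhaustive — every other superkey contains one of them.

{A, C}, {C, E}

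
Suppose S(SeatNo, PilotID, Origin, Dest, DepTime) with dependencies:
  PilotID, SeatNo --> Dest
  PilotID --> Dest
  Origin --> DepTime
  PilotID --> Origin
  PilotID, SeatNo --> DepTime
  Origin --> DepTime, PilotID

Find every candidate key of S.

Attributes never on any right-hand side: {SeatNo} — every candidate key must contain it.
{Origin, SeatNo}⁺ = {DepTime, Dest, Origin, PilotID, SeatNo}, which is every attribute, so {Origin, SeatNo} is a candidate key.
{PilotID, SeatNo}⁺ = {DepTime, Dest, Origin, PilotID, SeatNo}, which is every attribute, so {PilotID, SeatNo} is a candidate key.
These are minimal and exhaustive — every other superkey contains one of them.

{Origin, SeatNo}, {PilotID, SeatNo}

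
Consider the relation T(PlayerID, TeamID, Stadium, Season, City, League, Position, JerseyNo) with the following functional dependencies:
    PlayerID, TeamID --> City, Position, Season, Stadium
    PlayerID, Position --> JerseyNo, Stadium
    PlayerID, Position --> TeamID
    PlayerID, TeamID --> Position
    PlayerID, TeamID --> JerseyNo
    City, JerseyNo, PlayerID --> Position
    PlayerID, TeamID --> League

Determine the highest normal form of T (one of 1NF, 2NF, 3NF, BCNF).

BCNF

Candidate keys: {City, JerseyNo, PlayerID}, {PlayerID, Position}, {PlayerID, TeamID}. Prime attributes: {City, JerseyNo, PlayerID, Position, TeamID}.
The left-hand side of every FD is a superkey, so BCNF is satisfied.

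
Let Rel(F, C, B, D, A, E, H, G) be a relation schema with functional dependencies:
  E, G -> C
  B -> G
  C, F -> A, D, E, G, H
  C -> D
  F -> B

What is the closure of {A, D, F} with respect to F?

Start with {A, D, F}.
F -> B applies; add {B} → now {A, B, D, F}.
B -> G applies; add {G} → now {A, B, D, F, G}.
No further FD applies.

{A, B, D, F, G}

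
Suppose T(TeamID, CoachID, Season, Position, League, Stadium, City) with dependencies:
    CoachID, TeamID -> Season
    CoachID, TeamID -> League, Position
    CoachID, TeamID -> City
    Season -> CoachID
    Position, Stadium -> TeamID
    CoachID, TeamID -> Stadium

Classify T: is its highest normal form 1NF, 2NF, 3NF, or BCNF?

3NF

Candidate keys: {CoachID, Position, Stadium}, {CoachID, TeamID}, {Position, Season, Stadium}, {Season, TeamID}. Prime attributes: {CoachID, Position, Season, Stadium, TeamID}.
Season -> CoachID: {Season}⁺ = {CoachID, Season}, which is not all of the attributes, so the left side is not a superkey — BCNF is violated.
Its right-hand attributes {CoachID} are all prime, as are those of every other non-superkey FD — the relation is in 3NF.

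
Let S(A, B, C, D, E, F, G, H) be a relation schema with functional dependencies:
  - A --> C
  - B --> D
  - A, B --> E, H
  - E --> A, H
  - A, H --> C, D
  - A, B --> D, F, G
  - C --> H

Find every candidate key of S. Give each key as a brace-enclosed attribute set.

{A, B}, {B, E}

Attributes never on any right-hand side: {B} — every candidate key must contain it.
Closure of {A, B} is {A, B, C, D, E, F, G, H}, the whole schema; {A, B} is a candidate key.
Closure of {B, E} is {A, B, C, D, E, F, G, H}, the whole schema; {B, E} is a candidate key.
No proper subset of any of these is a key, and no other minimal superkey exists.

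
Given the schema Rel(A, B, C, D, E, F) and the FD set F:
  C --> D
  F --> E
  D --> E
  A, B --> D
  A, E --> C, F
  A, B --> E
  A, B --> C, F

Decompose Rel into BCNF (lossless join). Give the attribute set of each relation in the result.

Candidate key of the original relation: {A, B}.
{A, B, C, D, E, F}: {C} determines {C, D, E} here but is not a superkey — split on C --> D, E, giving {C, D, E} and {A, B, C, F}.
{C, D, E}: {D} determines {D, E} here but is not a superkey — split on D --> E, giving {D, E} and {C, D}.
{D, E} is in BCNF.
{C, D} is in BCNF.
{A, B, C, F}: {A, C} determines {A, C, F} here but is not a superkey — split on A, C --> F, giving {A, C, F} and {A, B, C}.
{A, C, F} is in BCNF.
{A, B, C} is in BCNF.

{A, B, C}; {A, C, F}; {C, D}; {D, E}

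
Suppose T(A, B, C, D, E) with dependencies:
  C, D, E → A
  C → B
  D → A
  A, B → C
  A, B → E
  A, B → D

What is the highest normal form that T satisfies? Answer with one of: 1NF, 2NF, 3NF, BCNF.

3NF

Candidate keys: {A, B}, {A, C}, {B, D}, {C, D}. Prime attributes: {A, B, C, D}.
C → B: {C}⁺ = {B, C}, which is not all of the attributes, so the left side is not a superkey — BCNF is violated.
But every attribute on its right side ({B}) is prime, and the same holds for every other non-superkey FD, so 3NF still holds.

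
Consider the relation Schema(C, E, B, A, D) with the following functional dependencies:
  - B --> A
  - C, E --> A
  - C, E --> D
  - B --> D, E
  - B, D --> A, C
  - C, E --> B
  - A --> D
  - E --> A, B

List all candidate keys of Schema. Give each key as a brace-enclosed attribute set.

Closure of {B} is {A, B, C, D, E}, the whole schema; {B} is a candidate key.
Closure of {E} is {A, B, C, D, E}, the whole schema; {E} is a candidate key.
Any other superkey properly contains one of these, so there are no further candidate keys.

{B}, {E}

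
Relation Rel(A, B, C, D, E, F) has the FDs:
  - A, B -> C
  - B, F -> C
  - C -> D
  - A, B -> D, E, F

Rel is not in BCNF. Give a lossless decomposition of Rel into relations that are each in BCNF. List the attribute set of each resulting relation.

Candidate key of the original relation: {A, B}.
In {A, B, C, D, E, F}, {B, F} is not a superkey ({B, F}⁺ restricted to this set is {B, C, D, F}), so split on B, F -> C, D into {B, C, D, F} and {A, B, E, F}.
In {B, C, D, F}, {C} is not a superkey ({C}⁺ restricted to this set is {C, D}), so split on C -> D into {C, D} and {B, C, F}.
{C, D} has no BCNF violation.
{B, C, F} has no BCNF violation.
{A, B, E, F} has no BCNF violation.

{A, B, E, F}; {B, C, F}; {C, D}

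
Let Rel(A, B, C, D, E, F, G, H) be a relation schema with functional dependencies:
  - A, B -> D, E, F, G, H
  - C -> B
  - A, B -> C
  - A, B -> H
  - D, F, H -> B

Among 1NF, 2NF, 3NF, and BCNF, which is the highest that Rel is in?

3NF

Candidate keys: {A, B}, {A, C}, {A, D, F, H}. Prime attributes: {A, B, C, D, F, H}.
C -> B: {C}⁺ = {B, C}, which is not all of the attributes, so the left side is not a superkey — BCNF is violated.
But every attribute on its right side ({B}) is prime, and the same holds for every other non-superkey FD, so 3NF still holds.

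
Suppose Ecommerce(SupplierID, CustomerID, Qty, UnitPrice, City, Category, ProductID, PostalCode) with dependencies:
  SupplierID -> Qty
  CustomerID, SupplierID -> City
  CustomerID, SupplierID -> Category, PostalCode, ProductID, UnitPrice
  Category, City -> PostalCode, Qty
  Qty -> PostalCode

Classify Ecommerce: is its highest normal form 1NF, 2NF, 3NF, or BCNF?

Candidate key: {CustomerID, SupplierID}. Prime attributes: {CustomerID, SupplierID}.
SupplierID -> Qty breaks BCNF: {SupplierID}⁺ = {PostalCode, Qty, SupplierID}, so {SupplierID} is not a superkey.
SupplierID -> Qty has non-prime {Qty} on the right and a non-superkey on the left, so 3NF fails.
{SupplierID} is a proper subset of the key {CustomerID, SupplierID}, and {SupplierID}⁺ contains the non-prime attributes {PostalCode, Qty} — a partial dependency, so 2NF is violated.

1NF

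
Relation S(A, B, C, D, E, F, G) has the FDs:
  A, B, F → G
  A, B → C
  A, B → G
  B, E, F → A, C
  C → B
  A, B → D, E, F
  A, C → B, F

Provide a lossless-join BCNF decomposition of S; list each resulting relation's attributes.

{A, C, D, E, F, G}; {B, C}

Candidate keys of the original relation: {A, B}, {A, C}, {B, E, F}, {C, E, F}.
In {A, B, C, D, E, F, G}, {C} is not a superkey ({C}⁺ restricted to this set is {B, C}), so split on C → B into {B, C} and {A, C, D, E, F, G}.
{B, C} is in BCNF.
{A, C, D, E, F, G} is in BCNF.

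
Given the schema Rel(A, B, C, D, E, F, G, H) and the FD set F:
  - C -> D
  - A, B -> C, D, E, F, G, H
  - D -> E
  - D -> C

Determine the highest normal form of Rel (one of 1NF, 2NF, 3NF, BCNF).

Candidate key: {A, B}. Prime attributes: {A, B}.
For C -> D we have {C}⁺ = {C, D, E}; {C} is not a superkey, so BCNF fails.
C -> D determines the non-prime attribute {D} from a non-superkey — 3NF is violated.
Checking every proper subset of each key, none determines a non-prime attribute — 2NF is satisfied.

2NF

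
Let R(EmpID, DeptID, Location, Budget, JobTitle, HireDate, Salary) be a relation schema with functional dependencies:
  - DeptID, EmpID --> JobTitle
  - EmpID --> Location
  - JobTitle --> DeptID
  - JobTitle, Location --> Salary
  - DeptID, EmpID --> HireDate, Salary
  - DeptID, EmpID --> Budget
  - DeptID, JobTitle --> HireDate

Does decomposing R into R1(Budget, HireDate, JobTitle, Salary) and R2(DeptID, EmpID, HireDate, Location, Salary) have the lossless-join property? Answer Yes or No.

No

The shared attributes are {HireDate, Salary} and {HireDate, Salary}⁺ = {HireDate, Salary}.
The closure covers neither R1 nor R2 entirely; the join is not lossless.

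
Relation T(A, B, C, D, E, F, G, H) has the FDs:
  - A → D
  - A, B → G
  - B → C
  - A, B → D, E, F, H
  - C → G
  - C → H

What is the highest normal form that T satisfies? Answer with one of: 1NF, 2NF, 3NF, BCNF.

1NF

Candidate key: {A, B}. Prime attributes: {A, B}.
A → D: {A}⁺ = {A, D}, which is not all of the attributes, so the left side is not a superkey — BCNF is violated.
Because {D} is non-prime and the left side of A → D is not a superkey, the relation is not in 3NF.
The proper key subset {A} of {A, B} determines non-prime {D}, so the relation is not even in 2NF.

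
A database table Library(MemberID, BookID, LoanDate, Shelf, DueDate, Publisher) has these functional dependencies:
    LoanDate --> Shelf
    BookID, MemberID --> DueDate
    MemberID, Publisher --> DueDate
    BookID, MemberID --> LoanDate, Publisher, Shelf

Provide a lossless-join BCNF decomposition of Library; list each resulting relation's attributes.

Candidate key of the original relation: {BookID, MemberID}.
Within {BookID, DueDate, LoanDate, MemberID, Publisher, Shelf}: {LoanDate}⁺ ∩ {BookID, DueDate, LoanDate, MemberID, Publisher, Shelf} = {LoanDate, Shelf}, not the whole set, so LoanDate --> Shelf violates BCNF; decompose into {LoanDate, Shelf} and {BookID, DueDate, LoanDate, MemberID, Publisher}.
{LoanDate, Shelf} has no BCNF violation.
Within {BookID, DueDate, LoanDate, MemberID, Publisher}: {MemberID, Publisher}⁺ ∩ {BookID, DueDate, LoanDate, MemberID, Publisher} = {DueDate, MemberID, Publisher}, not the whole set, so MemberID, Publisher --> DueDate violates BCNF; decompose into {DueDate, MemberID, Publisher} and {BookID, LoanDate, MemberID, Publisher}.
{DueDate, MemberID, Publisher} has no BCNF violation.
{BookID, LoanDate, MemberID, Publisher} has no BCNF violation.

{BookID, LoanDate, MemberID, Publisher}; {DueDate, MemberID, Publisher}; {LoanDate, Shelf}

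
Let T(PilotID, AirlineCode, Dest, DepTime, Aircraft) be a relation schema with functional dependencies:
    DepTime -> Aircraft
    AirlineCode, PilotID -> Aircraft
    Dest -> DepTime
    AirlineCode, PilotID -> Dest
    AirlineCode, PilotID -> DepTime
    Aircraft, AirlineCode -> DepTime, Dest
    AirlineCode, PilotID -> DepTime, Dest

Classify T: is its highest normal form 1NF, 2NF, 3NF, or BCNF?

2NF

Candidate key: {AirlineCode, PilotID}. Prime attributes: {AirlineCode, PilotID}.
DepTime -> Aircraft: {DepTime}⁺ = {Aircraft, DepTime}, which is not all of the attributes, so the left side is not a superkey — BCNF is violated.
DepTime -> Aircraft has non-prime {Aircraft} on the right and a non-superkey on the left, so 3NF fails.
Checking every proper subset of each key, none determines a non-prime attribute — 2NF is satisfied.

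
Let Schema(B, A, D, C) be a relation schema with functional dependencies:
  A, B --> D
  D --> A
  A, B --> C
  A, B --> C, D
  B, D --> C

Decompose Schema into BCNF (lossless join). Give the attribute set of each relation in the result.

{A, D}; {B, C, D}

Candidate keys of the original relation: {A, B}, {B, D}.
Within {A, B, C, D}: {D}⁺ ∩ {A, B, C, D} = {A, D}, not the whole set, so D --> A violates BCNF; decompose into {A, D} and {B, C, D}.
{A, D} has no BCNF violation.
{B, C, D} has no BCNF violation.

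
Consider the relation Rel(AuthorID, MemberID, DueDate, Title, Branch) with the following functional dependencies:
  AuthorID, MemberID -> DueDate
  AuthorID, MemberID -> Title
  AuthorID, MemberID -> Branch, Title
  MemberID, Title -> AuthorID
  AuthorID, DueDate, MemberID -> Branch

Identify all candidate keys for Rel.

{MemberID} never appears on the right of any FD, so every key must include it.
{AuthorID, MemberID} is a candidate key since {AuthorID, MemberID}⁺ = {AuthorID, Branch, DueDate, MemberID, Title} covers every attribute.
{MemberID, Title} is a candidate key since {MemberID, Title}⁺ = {AuthorID, Branch, DueDate, MemberID, Title} covers every attribute.
No proper subset of any of these is a key, and no other minimal superkey exists.

{AuthorID, MemberID}, {MemberID, Title}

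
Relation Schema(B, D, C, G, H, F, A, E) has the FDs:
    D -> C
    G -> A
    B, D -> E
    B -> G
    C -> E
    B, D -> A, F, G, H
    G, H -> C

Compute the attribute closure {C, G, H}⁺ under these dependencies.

Start with {C, G, H}.
G -> A applies; add {A} → now {A, C, G, H}.
C -> E applies; add {E} → now {A, C, E, G, H}.
No further FD applies.

{A, C, E, G, H}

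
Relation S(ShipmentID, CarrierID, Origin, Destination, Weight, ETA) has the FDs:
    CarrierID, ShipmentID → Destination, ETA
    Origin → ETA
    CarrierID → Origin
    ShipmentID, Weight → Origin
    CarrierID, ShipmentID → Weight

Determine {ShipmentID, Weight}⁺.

{ETA, Origin, ShipmentID, Weight}

Start with {ShipmentID, Weight}.
ShipmentID, Weight → Origin applies; add {Origin} → now {Origin, ShipmentID, Weight}.
Origin → ETA applies; add {ETA} → now {ETA, Origin, ShipmentID, Weight}.
No further FD applies.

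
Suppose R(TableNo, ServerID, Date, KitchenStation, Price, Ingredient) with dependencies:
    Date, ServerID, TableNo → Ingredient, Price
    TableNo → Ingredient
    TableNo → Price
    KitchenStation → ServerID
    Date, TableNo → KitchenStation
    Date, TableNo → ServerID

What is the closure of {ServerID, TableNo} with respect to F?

{Ingredient, Price, ServerID, TableNo}

Start with {ServerID, TableNo}.
TableNo → Ingredient applies; add {Ingredient} → now {Ingredient, ServerID, TableNo}.
TableNo → Price applies; add {Price} → now {Ingredient, Price, ServerID, TableNo}.
No further FD applies.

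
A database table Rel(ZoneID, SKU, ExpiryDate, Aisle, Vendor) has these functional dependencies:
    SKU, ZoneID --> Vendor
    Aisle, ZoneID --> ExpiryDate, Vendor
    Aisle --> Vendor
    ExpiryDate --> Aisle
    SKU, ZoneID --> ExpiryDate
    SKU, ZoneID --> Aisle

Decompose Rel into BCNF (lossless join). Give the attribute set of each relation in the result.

Candidate key of the original relation: {SKU, ZoneID}.
In {Aisle, ExpiryDate, SKU, Vendor, ZoneID}, {Aisle, ZoneID} is not a superkey ({Aisle, ZoneID}⁺ restricted to this set is {Aisle, ExpiryDate, Vendor, ZoneID}), so split on Aisle, ZoneID --> ExpiryDate, Vendor into {Aisle, ExpiryDate, Vendor, ZoneID} and {Aisle, SKU, ZoneID}.
In {Aisle, ExpiryDate, Vendor, ZoneID}, {Aisle} is not a superkey ({Aisle}⁺ restricted to this set is {Aisle, Vendor}), so split on Aisle --> Vendor into {Aisle, Vendor} and {Aisle, ExpiryDate, ZoneID}.
{Aisle, Vendor} has no BCNF violation.
In {Aisle, ExpiryDate, ZoneID}, {ExpiryDate} is not a superkey ({ExpiryDate}⁺ restricted to this set is {Aisle, ExpiryDate}), so split on ExpiryDate --> Aisle into {Aisle, ExpiryDate} and {ExpiryDate, ZoneID}.
{Aisle, ExpiryDate} has no BCNF violation.
{ExpiryDate, ZoneID} has no BCNF violation.
{Aisle, SKU, ZoneID} has no BCNF violation.

{Aisle, ExpiryDate}; {Aisle, SKU, ZoneID}; {Aisle, Vendor}; {ExpiryDate, ZoneID}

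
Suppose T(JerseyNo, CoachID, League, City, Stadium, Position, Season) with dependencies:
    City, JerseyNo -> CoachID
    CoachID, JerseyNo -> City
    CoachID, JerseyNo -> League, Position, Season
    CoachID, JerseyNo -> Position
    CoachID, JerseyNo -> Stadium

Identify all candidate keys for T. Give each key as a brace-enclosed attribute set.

{City, JerseyNo}, {CoachID, JerseyNo}

No FD produces {JerseyNo}, so it must be in every candidate key.
{City, JerseyNo}⁺ = {City, CoachID, JerseyNo, League, Position, Season, Stadium} — all of the relation — so {City, JerseyNo} is a candidate key.
{CoachID, JerseyNo}⁺ = {City, CoachID, JerseyNo, League, Position, Season, Stadium} — all of the relation — so {CoachID, JerseyNo} is a candidate key.
These are minimal and exhaustive — every other superkey contains one of them.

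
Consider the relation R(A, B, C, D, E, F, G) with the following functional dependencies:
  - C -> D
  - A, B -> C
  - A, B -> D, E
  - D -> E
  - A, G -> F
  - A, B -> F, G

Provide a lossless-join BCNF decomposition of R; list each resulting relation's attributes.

{A, B, C, G}; {A, F, G}; {C, D}; {D, E}

Candidate key of the original relation: {A, B}.
In {A, B, C, D, E, F, G}, {C} is not a superkey ({C}⁺ restricted to this set is {C, D, E}), so split on C -> D, E into {C, D, E} and {A, B, C, F, G}.
In {C, D, E}, {D} is not a superkey ({D}⁺ restricted to this set is {D, E}), so split on D -> E into {D, E} and {C, D}.
{D, E} has no BCNF violation.
{C, D} has no BCNF violation.
In {A, B, C, F, G}, {A, G} is not a superkey ({A, G}⁺ restricted to this set is {A, F, G}), so split on A, G -> F into {A, F, G} and {A, B, C, G}.
{A, F, G} has no BCNF violation.
{A, B, C, G} has no BCNF violation.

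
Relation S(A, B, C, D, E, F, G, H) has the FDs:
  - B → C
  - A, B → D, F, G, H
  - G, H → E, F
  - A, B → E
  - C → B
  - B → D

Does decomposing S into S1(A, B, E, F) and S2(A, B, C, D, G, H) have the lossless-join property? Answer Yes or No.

Yes

Common attributes: {A, B}; their closure is {A, B, C, D, E, F, G, H}.
Since S1 ⊆ {A, B, C, D, E, F, G, H}, the intersection is a superkey of S1; the decomposition is lossless.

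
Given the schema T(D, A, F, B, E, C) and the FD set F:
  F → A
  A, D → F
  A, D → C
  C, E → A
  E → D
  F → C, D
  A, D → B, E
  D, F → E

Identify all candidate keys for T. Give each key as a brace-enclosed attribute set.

Closure of {F} is {A, B, C, D, E, F}, the whole schema; {F} is a candidate key.
Closure of {A, D} is {A, B, C, D, E, F}, the whole schema; {A, D} is a candidate key.
Closure of {A, E} is {A, B, C, D, E, F}, the whole schema; {A, E} is a candidate key.
Closure of {C, E} is {A, B, C, D, E, F}, the whole schema; {C, E} is a candidate key.
Any other superkey properly contains one of these, so there are no further candidate keys.

{A, D}, {A, E}, {C, E}, {F}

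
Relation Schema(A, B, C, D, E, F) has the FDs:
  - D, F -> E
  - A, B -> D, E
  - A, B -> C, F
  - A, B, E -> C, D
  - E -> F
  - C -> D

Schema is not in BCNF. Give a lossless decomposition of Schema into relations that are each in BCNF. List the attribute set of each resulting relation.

{A, B, C, F}; {C, D}; {D, E}; {E, F}

Candidate key of the original relation: {A, B}.
{A, B, C, D, E, F}: {D, F} determines {D, E, F} here but is not a superkey — split on D, F -> E, giving {D, E, F} and {A, B, C, D, F}.
{D, E, F}: {E} determines {E, F} here but is not a superkey — split on E -> F, giving {E, F} and {D, E}.
{E, F} is in BCNF.
{D, E} is in BCNF.
{A, B, C, D, F}: {C} determines {C, D} here but is not a superkey — split on C -> D, giving {C, D} and {A, B, C, F}.
{C, D} is in BCNF.
{A, B, C, F} is in BCNF.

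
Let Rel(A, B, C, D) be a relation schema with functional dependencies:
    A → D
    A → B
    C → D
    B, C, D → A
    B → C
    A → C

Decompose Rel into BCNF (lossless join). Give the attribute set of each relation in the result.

Candidate keys of the original relation: {A}, {B}.
{A, B, C, D}: {C} determines {C, D} here but is not a superkey — split on C → D, giving {C, D} and {A, B, C}.
{C, D}: every determinant is a superkey — BCNF.
{A, B, C}: every determinant is a superkey — BCNF.

{A, B, C}; {C, D}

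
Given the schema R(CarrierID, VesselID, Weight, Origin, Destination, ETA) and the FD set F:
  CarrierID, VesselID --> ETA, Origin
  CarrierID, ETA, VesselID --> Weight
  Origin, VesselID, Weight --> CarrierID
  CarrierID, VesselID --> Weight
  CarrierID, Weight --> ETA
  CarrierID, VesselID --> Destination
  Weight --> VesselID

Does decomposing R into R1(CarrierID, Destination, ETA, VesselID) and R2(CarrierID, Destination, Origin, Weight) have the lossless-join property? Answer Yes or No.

No

R1 ∩ R2 = {CarrierID, Destination}; its closure under F is {CarrierID, Destination}.
R1 ⊄ {CarrierID, Destination} and R2 ⊄ {CarrierID, Destination}, so the split is lossy.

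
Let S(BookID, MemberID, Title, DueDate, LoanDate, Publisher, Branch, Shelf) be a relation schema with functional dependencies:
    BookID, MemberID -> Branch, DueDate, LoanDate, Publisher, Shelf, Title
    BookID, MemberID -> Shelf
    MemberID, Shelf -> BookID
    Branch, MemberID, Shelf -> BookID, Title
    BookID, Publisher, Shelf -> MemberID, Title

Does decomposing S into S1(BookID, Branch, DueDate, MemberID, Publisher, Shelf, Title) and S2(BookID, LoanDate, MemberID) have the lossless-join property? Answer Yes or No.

Yes

Common attributes: {BookID, MemberID}; their closure is {BookID, Branch, DueDate, LoanDate, MemberID, Publisher, Shelf, Title}.
S1 is contained in that closure, so S1 ∩ S2 -> S1 holds and the join is lossless.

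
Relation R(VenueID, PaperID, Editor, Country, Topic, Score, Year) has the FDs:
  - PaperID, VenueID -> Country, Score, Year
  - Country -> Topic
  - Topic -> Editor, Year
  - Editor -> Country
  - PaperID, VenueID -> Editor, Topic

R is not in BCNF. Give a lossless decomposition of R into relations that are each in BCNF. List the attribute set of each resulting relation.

Candidate key of the original relation: {PaperID, VenueID}.
Within {Country, Editor, PaperID, Score, Topic, VenueID, Year}: {Country}⁺ ∩ {Country, Editor, PaperID, Score, Topic, VenueID, Year} = {Country, Editor, Topic, Year}, not the whole set, so Country -> Editor, Topic, Year violates BCNF; decompose into {Country, Editor, Topic, Year} and {Country, PaperID, Score, VenueID}.
{Country, Editor, Topic, Year} has no BCNF violation.
{Country, PaperID, Score, VenueID} has no BCNF violation.

{Country, Editor, Topic, Year}; {Country, PaperID, Score, VenueID}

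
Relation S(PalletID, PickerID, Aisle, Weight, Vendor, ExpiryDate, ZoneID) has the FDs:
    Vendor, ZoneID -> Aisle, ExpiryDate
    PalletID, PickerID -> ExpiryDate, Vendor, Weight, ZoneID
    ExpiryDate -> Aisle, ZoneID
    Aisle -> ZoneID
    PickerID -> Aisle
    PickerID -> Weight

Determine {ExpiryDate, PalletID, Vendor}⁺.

{Aisle, ExpiryDate, PalletID, Vendor, ZoneID}

Start with {ExpiryDate, PalletID, Vendor}.
ExpiryDate -> Aisle, ZoneID applies; add {Aisle, ZoneID} → now {Aisle, ExpiryDate, PalletID, Vendor, ZoneID}.
No further FD applies.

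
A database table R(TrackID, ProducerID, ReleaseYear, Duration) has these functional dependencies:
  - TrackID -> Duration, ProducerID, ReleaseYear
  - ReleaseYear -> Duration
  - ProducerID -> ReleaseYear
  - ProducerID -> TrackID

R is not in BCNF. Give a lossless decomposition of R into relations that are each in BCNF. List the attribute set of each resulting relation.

Candidate keys of the original relation: {ProducerID}, {TrackID}.
{Duration, ProducerID, ReleaseYear, TrackID}: {ReleaseYear} determines {Duration, ReleaseYear} here but is not a superkey — split on ReleaseYear -> Duration, giving {Duration, ReleaseYear} and {ProducerID, ReleaseYear, TrackID}.
{Duration, ReleaseYear}: every determinant is a superkey — BCNF.
{ProducerID, ReleaseYear, TrackID}: every determinant is a superkey — BCNF.

{Duration, ReleaseYear}; {ProducerID, ReleaseYear, TrackID}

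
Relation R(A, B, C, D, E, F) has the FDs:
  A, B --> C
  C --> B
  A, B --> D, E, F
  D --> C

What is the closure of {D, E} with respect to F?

Start with {D, E}.
D --> C applies; add {C} → now {C, D, E}.
C --> B applies; add {B} → now {B, C, D, E}.
No further FD applies.

{B, C, D, E}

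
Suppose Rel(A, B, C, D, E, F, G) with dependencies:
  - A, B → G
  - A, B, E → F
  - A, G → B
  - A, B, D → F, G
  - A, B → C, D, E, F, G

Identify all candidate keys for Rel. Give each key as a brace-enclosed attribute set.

No FD produces {A}, so it must be in every candidate key.
{A, B}⁺ = {A, B, C, D, E, F, G}, which is every attribute, so {A, B} is a candidate key.
{A, G}⁺ = {A, B, C, D, E, F, G}, which is every attribute, so {A, G} is a candidate key.
These are minimal and exhaustive — every other superkey contains one of them.

{A, B}, {A, G}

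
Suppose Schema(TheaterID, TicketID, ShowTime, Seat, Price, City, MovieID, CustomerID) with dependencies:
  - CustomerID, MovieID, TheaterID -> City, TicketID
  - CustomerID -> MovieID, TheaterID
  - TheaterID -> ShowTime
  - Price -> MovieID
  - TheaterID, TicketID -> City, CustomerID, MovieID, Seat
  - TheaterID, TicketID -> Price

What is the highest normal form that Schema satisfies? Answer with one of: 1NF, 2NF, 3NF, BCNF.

Candidate keys: {CustomerID}, {TheaterID, TicketID}. Prime attributes: {CustomerID, TheaterID, TicketID}.
TheaterID -> ShowTime breaks BCNF: {TheaterID}⁺ = {ShowTime, TheaterID}, so {TheaterID} is not a superkey.
TheaterID -> ShowTime determines the non-prime attribute {ShowTime} from a non-superkey — 3NF is violated.
Since {TheaterID} ⊂ {TheaterID, TicketID} and {TheaterID}⁺ ⊇ {ShowTime} with {ShowTime} non-prime, there is a partial dependency; 2NF fails.

1NF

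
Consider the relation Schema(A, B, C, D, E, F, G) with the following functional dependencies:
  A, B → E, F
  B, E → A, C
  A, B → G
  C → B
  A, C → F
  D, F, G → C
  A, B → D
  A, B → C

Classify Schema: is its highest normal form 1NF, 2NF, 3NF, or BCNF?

3NF

Candidate keys: {A, B}, {A, C}, {A, D, F, G}, {B, E}, {C, E}, {D, E, F, G}. Prime attributes: {A, B, C, D, E, F, G}.
C → B breaks BCNF: {C}⁺ = {B, C}, so {C} is not a superkey.
But every attribute on its right side ({B}) is prime, and the same holds for every other non-superkey FD, so 3NF still holds.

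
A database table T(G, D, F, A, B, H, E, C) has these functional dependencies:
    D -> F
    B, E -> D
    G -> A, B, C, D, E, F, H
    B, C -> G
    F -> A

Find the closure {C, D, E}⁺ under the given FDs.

{A, C, D, E, F}

Start with {C, D, E}.
D -> F applies; add {F} → now {C, D, E, F}.
F -> A applies; add {A} → now {A, C, D, E, F}.
No further FD applies.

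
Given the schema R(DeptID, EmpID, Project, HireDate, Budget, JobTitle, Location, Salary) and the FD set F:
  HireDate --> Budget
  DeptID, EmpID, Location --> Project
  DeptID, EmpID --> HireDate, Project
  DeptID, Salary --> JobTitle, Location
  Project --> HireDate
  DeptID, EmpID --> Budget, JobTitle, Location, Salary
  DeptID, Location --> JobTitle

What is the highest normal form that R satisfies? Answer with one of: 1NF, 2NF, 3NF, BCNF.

2NF

Candidate key: {DeptID, EmpID}. Prime attributes: {DeptID, EmpID}.
HireDate --> Budget: {HireDate}⁺ = {Budget, HireDate}, which is not all of the attributes, so the left side is not a superkey — BCNF is violated.
HireDate --> Budget determines the non-prime attribute {Budget} from a non-superkey — 3NF is violated.
Checking every proper subset of each key, none determines a non-prime attribute — 2NF is satisfied.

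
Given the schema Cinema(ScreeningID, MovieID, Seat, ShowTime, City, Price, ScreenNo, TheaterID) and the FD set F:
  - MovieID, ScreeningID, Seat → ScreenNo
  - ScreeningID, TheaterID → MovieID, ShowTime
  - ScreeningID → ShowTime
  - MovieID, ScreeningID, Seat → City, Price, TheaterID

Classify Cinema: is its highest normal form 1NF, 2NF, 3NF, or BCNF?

1NF

Candidate keys: {MovieID, ScreeningID, Seat}, {ScreeningID, Seat, TheaterID}. Prime attributes: {MovieID, ScreeningID, Seat, TheaterID}.
For ScreeningID, TheaterID → MovieID, ShowTime we have {ScreeningID, TheaterID}⁺ = {MovieID, ScreeningID, ShowTime, TheaterID}; {ScreeningID, TheaterID} is not a superkey, so BCNF fails.
ScreeningID, TheaterID → MovieID, ShowTime has non-prime {ShowTime} on the right and a non-superkey on the left, so 3NF fails.
The proper key subset {ScreeningID} of {MovieID, ScreeningID, Seat} determines non-prime {ShowTime}, so the relation is not even in 2NF.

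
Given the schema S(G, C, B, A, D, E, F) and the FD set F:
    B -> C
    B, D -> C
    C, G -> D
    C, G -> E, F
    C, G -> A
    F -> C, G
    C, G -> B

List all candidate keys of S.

{F}⁺ = {A, B, C, D, E, F, G}, which is every attribute, so {F} is a candidate key.
{B, G}⁺ = {A, B, C, D, E, F, G}, which is every attribute, so {B, G} is a candidate key.
{C, G}⁺ = {A, B, C, D, E, F, G}, which is every attribute, so {C, G} is a candidate key.
No proper subset of any of these is a key, and no other minimal superkey exists.

{B, G}, {C, G}, {F}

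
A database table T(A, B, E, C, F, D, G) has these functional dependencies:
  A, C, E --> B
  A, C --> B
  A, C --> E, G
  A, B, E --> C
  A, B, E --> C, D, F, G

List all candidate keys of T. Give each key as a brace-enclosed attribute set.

No FD produces {A}, so it must be in every candidate key.
{A, C}⁺ = {A, B, C, D, E, F, G} — all of the relation — so {A, C} is a candidate key.
{A, B, E}⁺ = {A, B, C, D, E, F, G} — all of the relation — so {A, B, E} is a candidate key.
No proper subset of any of these is a key, and no other minimal superkey exists.

{A, B, E}, {A, C}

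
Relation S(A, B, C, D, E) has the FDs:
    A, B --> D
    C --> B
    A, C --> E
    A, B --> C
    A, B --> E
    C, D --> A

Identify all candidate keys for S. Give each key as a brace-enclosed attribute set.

Closure of {A, B} is {A, B, C, D, E}, the whole schema; {A, B} is a candidate key.
Closure of {A, C} is {A, B, C, D, E}, the whole schema; {A, C} is a candidate key.
Closure of {C, D} is {A, B, C, D, E}, the whole schema; {C, D} is a candidate key.
These are minimal and exhaustive — every other superkey contains one of them.

{A, B}, {A, C}, {C, D}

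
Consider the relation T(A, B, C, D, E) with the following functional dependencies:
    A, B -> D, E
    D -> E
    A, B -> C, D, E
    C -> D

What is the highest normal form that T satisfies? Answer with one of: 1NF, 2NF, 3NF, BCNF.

Candidate key: {A, B}. Prime attributes: {A, B}.
D -> E: {D}⁺ = {D, E}, which is not all of the attributes, so the left side is not a superkey — BCNF is violated.
D -> E has non-prime {E} on the right and a non-superkey on the left, so 3NF fails.
No non-prime attribute depends on a proper subset of any candidate key, so 2NF holds.

2NF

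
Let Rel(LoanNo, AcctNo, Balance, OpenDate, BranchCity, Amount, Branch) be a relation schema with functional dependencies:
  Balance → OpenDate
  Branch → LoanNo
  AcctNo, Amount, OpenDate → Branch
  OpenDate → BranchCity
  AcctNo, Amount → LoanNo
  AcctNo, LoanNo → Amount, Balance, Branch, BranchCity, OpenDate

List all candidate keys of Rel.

{AcctNo, Amount}, {AcctNo, Branch}, {AcctNo, LoanNo}

{AcctNo} never appears on the right of any FD, so every key must include it.
Closure of {AcctNo, Amount} is {AcctNo, Amount, Balance, Branch, BranchCity, LoanNo, OpenDate}, the whole schema; {AcctNo, Amount} is a candidate key.
Closure of {AcctNo, Branch} is {AcctNo, Amount, Balance, Branch, BranchCity, LoanNo, OpenDate}, the whole schema; {AcctNo, Branch} is a candidate key.
Closure of {AcctNo, LoanNo} is {AcctNo, Amount, Balance, Branch, BranchCity, LoanNo, OpenDate}, the whole schema; {AcctNo, LoanNo} is a candidate key.
These are minimal and exhaustive — every other superkey contains one of them.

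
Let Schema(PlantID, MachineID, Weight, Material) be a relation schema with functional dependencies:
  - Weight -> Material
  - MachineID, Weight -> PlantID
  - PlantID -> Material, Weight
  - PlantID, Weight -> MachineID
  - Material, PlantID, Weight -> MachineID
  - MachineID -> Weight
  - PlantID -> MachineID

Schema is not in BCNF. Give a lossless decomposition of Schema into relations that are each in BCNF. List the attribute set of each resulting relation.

Candidate keys of the original relation: {MachineID}, {PlantID}.
{MachineID, Material, PlantID, Weight}: {Weight} determines {Material, Weight} here but is not a superkey — split on Weight -> Material, giving {Material, Weight} and {MachineID, PlantID, Weight}.
{Material, Weight} is in BCNF.
{MachineID, PlantID, Weight} is in BCNF.

{MachineID, PlantID, Weight}; {Material, Weight}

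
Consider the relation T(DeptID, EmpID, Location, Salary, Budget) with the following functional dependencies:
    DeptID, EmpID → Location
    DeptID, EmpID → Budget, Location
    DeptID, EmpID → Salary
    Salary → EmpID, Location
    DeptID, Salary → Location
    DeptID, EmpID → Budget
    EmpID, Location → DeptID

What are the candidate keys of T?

{Salary}⁺ = {Budget, DeptID, EmpID, Location, Salary} — all of the relation — so {Salary} is a candidate key.
{DeptID, EmpID}⁺ = {Budget, DeptID, EmpID, Location, Salary} — all of the relation — so {DeptID, EmpID} is a candidate key.
{EmpID, Location}⁺ = {Budget, DeptID, EmpID, Location, Salary} — all of the relation — so {EmpID, Location} is a candidate key.
Any other superkey properly contains one of these, so there are no further candidate keys.

{DeptID, EmpID}, {EmpID, Location}, {Salary}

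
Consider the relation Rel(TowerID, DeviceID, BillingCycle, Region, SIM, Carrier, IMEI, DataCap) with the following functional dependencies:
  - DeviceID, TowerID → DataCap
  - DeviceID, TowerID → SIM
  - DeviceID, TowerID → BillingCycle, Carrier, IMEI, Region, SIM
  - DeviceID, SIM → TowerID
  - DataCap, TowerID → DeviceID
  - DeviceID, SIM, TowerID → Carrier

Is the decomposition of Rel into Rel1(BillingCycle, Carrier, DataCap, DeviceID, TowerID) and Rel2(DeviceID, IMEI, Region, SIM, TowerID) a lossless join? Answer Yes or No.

Yes

Rel1 ∩ Rel2 = {DeviceID, TowerID}; its closure under F is {BillingCycle, Carrier, DataCap, DeviceID, IMEI, Region, SIM, TowerID}.
This includes all of Rel1, so the common attributes are a superkey of Rel1 — the join is lossless.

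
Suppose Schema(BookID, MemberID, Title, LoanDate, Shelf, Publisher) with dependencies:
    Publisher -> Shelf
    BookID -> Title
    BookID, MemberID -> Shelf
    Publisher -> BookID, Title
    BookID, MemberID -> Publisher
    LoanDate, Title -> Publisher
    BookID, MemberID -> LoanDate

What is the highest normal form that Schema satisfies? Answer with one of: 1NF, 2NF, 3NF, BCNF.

Candidate keys: {BookID, MemberID}, {LoanDate, MemberID, Title}, {MemberID, Publisher}. Prime attributes: {BookID, LoanDate, MemberID, Publisher, Title}.
Publisher -> Shelf: {Publisher}⁺ = {BookID, Publisher, Shelf, Title}, which is not all of the attributes, so the left side is not a superkey — BCNF is violated.
Publisher -> Shelf determines the non-prime attribute {Shelf} from a non-superkey — 3NF is violated.
{Publisher} is a proper subset of the key {MemberID, Publisher}, and {Publisher}⁺ contains the non-prime attribute {Shelf} — a partial dependency, so 2NF is violated.

1NF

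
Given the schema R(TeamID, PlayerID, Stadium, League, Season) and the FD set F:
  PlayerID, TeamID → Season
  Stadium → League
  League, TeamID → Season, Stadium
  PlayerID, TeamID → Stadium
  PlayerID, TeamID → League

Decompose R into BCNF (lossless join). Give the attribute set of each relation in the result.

{League, Stadium}; {PlayerID, Stadium, TeamID}; {Season, Stadium, TeamID}

Candidate key of the original relation: {PlayerID, TeamID}.
Within {League, PlayerID, Season, Stadium, TeamID}: {Stadium}⁺ ∩ {League, PlayerID, Season, Stadium, TeamID} = {League, Stadium}, not the whole set, so Stadium → League violates BCNF; decompose into {League, Stadium} and {PlayerID, Season, Stadium, TeamID}.
{League, Stadium} is in BCNF.
Within {PlayerID, Season, Stadium, TeamID}: {Stadium, TeamID}⁺ ∩ {PlayerID, Season, Stadium, TeamID} = {Season, Stadium, TeamID}, not the whole set, so Stadium, TeamID → Season violates BCNF; decompose into {Season, Stadium, TeamID} and {PlayerID, Stadium, TeamID}.
{Season, Stadium, TeamID} is in BCNF.
{PlayerID, Stadium, TeamID} is in BCNF.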